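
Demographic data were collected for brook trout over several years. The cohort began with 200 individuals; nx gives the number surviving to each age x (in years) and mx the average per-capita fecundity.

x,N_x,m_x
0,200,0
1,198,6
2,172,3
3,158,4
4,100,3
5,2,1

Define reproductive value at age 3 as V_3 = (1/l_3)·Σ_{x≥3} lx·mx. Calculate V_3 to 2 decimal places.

lx = nx/n0 = nx/200: 1, 0.99, 0.86, 0.79, 0.5, 0.01
lx·mx for x ≥ 3: 3.16, 1.5, 0.01 → sum = 4.67
V_3 = 4.67 / l_3 = 4.67 / 0.79 = 5.911392… → 5.91

5.91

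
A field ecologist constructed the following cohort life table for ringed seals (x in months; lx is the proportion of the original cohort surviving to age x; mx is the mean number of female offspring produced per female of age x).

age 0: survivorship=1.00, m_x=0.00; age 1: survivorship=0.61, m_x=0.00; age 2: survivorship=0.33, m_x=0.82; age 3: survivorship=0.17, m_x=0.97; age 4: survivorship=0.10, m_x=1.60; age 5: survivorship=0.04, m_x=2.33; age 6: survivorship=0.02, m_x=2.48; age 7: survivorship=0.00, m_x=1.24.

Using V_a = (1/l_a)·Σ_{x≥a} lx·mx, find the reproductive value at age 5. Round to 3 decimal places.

lx·mx for x ≥ 5: 0.0932, 0.0496, 0 → sum = 0.1428
V_5 = 0.1428 / l_5 = 0.1428 / 0.04 = 3.57 → 3.570

3.570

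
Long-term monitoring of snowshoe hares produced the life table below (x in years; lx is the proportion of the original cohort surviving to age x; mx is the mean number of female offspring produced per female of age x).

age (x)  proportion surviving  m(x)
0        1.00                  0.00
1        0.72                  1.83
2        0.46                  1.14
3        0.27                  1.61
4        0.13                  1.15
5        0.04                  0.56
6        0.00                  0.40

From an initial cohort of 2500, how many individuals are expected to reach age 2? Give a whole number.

1150

Expected survivors = N0 · l_2 = 2500 × 0.46 = 1150 → 1150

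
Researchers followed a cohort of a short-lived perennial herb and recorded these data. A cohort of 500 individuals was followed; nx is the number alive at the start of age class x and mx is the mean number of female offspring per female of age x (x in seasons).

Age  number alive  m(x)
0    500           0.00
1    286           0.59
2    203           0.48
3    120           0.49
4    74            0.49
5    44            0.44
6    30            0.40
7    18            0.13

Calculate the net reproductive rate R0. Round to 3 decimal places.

lx = nx/n0 = nx/500: 1, 0.572, 0.406, 0.24, 0.148, 0.088, 0.06, 0.036
lx·mx by age: 0, 0.33748, 0.19488, 0.1176, 0.07252, 0.03872, 0.024, 0.00468
R0 = Σ lx·mx = 0.78988 → 0.790

0.790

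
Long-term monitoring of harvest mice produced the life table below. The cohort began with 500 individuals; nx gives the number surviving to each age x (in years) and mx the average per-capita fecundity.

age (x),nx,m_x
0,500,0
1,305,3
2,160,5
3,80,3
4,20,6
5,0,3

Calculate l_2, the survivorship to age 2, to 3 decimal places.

l_2 = n_2/n_0 = 160/500 = 0.32 → 0.320

0.320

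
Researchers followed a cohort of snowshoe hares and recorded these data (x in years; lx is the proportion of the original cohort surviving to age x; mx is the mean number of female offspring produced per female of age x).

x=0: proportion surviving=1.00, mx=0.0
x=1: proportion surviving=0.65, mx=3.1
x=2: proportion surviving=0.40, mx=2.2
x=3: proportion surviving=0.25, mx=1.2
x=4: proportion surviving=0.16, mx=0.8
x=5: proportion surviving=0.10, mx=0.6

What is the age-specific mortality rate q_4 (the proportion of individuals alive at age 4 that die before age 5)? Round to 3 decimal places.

0.375

q_4 = (l_4 − l_5) / l_4 = (0.16 − 0.1) / 0.16
     = 0.06 / 0.16 = 0.375 → 0.375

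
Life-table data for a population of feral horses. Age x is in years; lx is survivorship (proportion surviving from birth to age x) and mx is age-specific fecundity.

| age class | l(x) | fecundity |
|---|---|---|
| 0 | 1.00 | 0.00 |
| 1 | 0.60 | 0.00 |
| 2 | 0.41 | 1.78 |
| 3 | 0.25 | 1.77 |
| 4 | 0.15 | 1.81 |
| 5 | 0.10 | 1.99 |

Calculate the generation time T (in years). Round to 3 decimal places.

lx·mx: 0, 0, 0.7298, 0.4425, 0.2715, 0.199 → R0 = 1.6428
x·lx·mx: 0, 0, 1.4596, 1.3275, 1.086, 0.995 → Σ = 4.8681
T = 4.8681 / 1.6428 = 2.963294… → 2.963

2.963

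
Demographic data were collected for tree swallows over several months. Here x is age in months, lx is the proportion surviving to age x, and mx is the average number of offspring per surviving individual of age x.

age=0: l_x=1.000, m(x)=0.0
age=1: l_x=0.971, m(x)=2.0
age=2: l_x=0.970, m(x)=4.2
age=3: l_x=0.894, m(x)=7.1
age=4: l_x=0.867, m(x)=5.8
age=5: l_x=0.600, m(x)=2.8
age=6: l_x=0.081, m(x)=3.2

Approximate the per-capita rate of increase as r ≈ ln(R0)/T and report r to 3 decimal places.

R0 = Σ lx·mx = 0 + 1.942 + 4.074 + 6.3474 + 5.0286 + 1.68 + 0.2592 = 19.3312
Σ x·lx·mx = 59.2018; T = 59.2018/19.3312 = 3.0625
r ≈ ln(R0)/T = ln(19.3312)/3.0625 = 0.96709… → 0.967

0.967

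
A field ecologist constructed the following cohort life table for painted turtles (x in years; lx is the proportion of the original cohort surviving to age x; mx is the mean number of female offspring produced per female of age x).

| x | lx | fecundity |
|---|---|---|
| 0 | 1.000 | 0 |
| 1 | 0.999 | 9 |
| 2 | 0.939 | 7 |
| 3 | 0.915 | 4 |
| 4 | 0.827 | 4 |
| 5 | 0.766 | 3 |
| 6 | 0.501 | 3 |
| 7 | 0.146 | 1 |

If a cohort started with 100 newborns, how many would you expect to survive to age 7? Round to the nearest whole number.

15

Expected survivors = N0 · l_7 = 100 × 0.146 = 14.6 → 15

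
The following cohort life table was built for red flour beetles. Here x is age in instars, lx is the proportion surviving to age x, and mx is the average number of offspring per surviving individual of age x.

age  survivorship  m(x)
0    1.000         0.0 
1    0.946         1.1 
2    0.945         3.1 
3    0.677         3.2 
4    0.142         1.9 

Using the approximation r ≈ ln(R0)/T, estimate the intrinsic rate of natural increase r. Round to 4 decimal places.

0.8218

R0 = Σ lx·mx = 0 + 1.0406 + 2.9295 + 2.1664 + 0.2698 = 6.4063
Σ x·lx·mx = 14.478; T = 14.478/6.4063 = 2.25996…
r ≈ ln(R0)/T = ln(6.4063)/2.25996… = 0.82182… → 0.8218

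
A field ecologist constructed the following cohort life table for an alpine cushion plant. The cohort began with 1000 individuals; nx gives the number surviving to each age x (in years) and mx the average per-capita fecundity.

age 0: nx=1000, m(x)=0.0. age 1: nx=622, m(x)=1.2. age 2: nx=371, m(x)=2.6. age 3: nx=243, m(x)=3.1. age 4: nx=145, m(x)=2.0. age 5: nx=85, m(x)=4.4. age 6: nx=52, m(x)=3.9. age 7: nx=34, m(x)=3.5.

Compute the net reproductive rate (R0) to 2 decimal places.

3.45

lx = nx/n0 = nx/1000: 1, 0.622, 0.371, 0.243, 0.145, 0.085, 0.052, 0.034
lx·mx by age: 0, 0.7464, 0.9646, 0.7533, 0.29, 0.374, 0.2028, 0.119
R0 = Σ lx·mx = 3.4501 → 3.45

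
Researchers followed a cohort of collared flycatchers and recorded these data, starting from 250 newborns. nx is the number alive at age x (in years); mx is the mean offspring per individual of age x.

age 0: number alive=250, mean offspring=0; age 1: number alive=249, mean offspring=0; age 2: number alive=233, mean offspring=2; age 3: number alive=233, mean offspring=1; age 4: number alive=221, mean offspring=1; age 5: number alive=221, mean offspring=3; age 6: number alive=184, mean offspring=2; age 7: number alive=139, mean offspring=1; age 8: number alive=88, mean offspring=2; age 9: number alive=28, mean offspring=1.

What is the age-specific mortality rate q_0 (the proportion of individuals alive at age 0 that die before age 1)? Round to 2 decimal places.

lx = nx/n0 = nx/250: 1, 0.996, 0.932, 0.932, 0.884, 0.884, 0.736, 0.556, 0.352, 0.112
q_0 = (l_0 − l_1) / l_0 = (1 − 0.996) / 1
     = 0.004 / 1 = 0.004 → 0.00

0.00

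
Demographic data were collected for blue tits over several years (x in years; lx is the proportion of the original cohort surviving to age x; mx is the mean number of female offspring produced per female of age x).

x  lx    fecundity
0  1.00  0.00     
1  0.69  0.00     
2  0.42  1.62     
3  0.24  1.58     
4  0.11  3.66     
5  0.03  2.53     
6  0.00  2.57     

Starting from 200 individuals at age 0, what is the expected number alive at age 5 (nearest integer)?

6

Expected survivors = N0 · l_5 = 200 × 0.03 = 6 → 6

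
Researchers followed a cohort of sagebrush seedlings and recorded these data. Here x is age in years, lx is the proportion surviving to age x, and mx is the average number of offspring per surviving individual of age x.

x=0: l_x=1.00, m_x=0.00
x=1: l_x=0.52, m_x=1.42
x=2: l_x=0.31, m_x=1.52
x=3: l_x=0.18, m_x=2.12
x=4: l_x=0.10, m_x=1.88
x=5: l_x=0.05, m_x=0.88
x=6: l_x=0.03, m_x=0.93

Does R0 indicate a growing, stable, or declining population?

growing

R0 = Σ lx·mx = 0 + 0.7384 + 0.4712 + 0.3816 + 0.188 + 0.044 + 0.0279 = 1.8511
R0 > 1, so the population is growing.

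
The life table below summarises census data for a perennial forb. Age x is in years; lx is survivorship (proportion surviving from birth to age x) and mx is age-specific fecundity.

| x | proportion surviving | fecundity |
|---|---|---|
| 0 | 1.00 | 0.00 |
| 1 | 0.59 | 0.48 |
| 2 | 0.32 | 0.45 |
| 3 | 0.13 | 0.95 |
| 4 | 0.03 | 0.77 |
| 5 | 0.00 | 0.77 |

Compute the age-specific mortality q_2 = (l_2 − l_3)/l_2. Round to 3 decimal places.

q_2 = (l_2 − l_3) / l_2 = (0.32 − 0.13) / 0.32
     = 0.19 / 0.32 = 0.59375 → 0.594

0.594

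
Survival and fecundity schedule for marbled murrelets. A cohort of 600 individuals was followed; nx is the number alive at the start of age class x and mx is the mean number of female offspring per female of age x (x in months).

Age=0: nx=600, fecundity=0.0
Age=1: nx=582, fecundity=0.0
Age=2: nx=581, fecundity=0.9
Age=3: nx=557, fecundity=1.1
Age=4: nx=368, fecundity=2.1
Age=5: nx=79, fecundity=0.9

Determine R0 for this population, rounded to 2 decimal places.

3.30

lx = nx/n0 = nx/600: 1, 0.97, 0.96833…, 0.92833…, 0.61333…, 0.13167…
lx·mx by age: 0, 0, 0.8715…, 1.021167…, 1.288…, 0.1185…
R0 = Σ lx·mx = 3.299167… → 3.30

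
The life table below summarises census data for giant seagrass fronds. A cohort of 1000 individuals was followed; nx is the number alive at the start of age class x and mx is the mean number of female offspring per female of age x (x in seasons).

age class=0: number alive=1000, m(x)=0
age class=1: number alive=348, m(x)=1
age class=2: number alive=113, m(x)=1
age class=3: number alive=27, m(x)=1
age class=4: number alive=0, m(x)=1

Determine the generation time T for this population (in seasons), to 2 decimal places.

lx = nx/n0 = nx/1000: 1, 0.348, 0.113, 0.027, 0
lx·mx: 0, 0.348, 0.113, 0.027, 0 → R0 = 0.488
x·lx·mx: 0, 0.348, 0.226, 0.081, 0 → Σ = 0.655
T = 0.655 / 0.488 = 1.342213… → 1.34

1.34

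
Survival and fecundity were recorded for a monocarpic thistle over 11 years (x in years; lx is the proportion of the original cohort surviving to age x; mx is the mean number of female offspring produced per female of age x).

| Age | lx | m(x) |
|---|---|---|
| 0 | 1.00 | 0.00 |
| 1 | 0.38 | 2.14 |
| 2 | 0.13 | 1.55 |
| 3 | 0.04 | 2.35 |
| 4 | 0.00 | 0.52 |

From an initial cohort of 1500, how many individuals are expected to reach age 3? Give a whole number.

60

Expected survivors = N0 · l_3 = 1500 × 0.04 = 60 → 60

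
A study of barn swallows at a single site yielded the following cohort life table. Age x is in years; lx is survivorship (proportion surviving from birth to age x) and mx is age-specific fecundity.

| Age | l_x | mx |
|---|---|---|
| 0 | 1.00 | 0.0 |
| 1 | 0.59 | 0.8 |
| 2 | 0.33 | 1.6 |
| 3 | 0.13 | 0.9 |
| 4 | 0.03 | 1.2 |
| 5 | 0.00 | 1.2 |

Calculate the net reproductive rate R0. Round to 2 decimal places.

lx·mx by age: 0, 0.472, 0.528, 0.117, 0.036, 0
R0 = Σ lx·mx = 1.153 → 1.15

1.15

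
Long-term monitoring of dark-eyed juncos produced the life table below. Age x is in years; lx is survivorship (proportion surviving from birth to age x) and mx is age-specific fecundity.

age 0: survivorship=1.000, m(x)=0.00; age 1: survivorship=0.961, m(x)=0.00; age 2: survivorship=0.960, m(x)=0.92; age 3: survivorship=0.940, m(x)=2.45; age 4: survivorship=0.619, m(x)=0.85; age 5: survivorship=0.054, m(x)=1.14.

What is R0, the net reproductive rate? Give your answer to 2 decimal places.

lx·mx by age: 0, 0, 0.8832, 2.303, 0.52615, 0.06156
R0 = Σ lx·mx = 3.77391 → 3.77

3.77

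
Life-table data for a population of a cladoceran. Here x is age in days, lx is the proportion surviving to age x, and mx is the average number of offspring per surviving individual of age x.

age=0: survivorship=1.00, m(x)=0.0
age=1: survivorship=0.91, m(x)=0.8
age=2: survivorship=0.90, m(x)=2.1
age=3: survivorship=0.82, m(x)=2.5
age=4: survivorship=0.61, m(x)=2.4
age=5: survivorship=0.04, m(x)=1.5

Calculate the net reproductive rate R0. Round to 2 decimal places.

6.19

lx·mx by age: 0, 0.728, 1.89, 2.05, 1.464, 0.06
R0 = Σ lx·mx = 6.192 → 6.19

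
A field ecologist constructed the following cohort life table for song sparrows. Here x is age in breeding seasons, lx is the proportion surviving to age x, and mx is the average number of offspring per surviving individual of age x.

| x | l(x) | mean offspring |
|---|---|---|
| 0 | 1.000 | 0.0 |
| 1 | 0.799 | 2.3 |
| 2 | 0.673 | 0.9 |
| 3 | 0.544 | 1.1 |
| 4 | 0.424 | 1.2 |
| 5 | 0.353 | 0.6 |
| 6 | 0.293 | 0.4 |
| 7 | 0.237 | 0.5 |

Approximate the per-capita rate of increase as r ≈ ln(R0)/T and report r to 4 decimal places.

0.5850

R0 = Σ lx·mx = 0 + 1.8377 + 0.6057 + 0.5984 + 0.5088 + 0.2118 + 0.1172 + 0.1185 = 3.9981
Σ x·lx·mx = 9.4712; T = 9.4712/3.9981 = 2.36893…
r ≈ ln(R0)/T = ln(3.9981)/2.36893… = 0.584999… → 0.5850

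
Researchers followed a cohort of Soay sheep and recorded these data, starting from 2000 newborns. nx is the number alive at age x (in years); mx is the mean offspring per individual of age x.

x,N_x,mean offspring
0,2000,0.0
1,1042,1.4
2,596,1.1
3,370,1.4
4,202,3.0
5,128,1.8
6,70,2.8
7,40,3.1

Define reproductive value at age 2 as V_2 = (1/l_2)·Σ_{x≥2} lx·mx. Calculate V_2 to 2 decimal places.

lx = nx/n0 = nx/2000: 1, 0.521, 0.298, 0.185, 0.101, 0.064, 0.035, 0.02
lx·mx for x ≥ 2: 0.3278, 0.259, 0.303, 0.1152, 0.098, 0.062 → sum = 1.165
V_2 = 1.165 / l_2 = 1.165 / 0.298 = 3.909396… → 3.91

3.91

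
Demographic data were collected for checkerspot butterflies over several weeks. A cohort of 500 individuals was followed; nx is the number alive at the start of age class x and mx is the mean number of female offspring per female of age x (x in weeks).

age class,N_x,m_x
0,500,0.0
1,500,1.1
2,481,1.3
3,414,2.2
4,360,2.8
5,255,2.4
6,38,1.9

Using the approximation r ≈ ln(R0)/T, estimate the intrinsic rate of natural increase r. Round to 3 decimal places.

0.634

lx = nx/n0 = nx/500: 1, 1, 0.962, 0.828, 0.72, 0.51, 0.076
R0 = Σ lx·mx = 0 + 1.1 + 1.2506 + 1.8216 + 2.016 + 1.224 + 0.1444 = 7.5566
Σ x·lx·mx = 24.1164; T = 24.1164/7.5566 = 3.19144…
r ≈ ln(R0)/T = ln(7.5566)/3.19144… = 0.6337… → 0.634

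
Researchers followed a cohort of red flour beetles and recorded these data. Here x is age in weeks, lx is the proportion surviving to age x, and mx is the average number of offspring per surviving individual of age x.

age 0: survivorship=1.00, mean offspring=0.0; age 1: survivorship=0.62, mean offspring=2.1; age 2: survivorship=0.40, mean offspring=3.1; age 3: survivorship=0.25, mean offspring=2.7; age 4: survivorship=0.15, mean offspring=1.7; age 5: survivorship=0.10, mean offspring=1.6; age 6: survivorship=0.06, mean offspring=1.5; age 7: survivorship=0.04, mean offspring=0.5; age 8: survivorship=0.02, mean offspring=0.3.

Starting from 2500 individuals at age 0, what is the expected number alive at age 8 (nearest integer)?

50

Expected survivors = N0 · l_8 = 2500 × 0.02 = 50 → 50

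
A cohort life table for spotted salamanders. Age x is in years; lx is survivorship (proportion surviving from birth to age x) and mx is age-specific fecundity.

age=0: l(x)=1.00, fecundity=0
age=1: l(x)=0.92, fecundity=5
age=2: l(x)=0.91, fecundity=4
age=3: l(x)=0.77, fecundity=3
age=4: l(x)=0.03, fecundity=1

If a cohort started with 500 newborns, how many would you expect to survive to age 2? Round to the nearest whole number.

455

Expected survivors = N0 · l_2 = 500 × 0.91 = 455 → 455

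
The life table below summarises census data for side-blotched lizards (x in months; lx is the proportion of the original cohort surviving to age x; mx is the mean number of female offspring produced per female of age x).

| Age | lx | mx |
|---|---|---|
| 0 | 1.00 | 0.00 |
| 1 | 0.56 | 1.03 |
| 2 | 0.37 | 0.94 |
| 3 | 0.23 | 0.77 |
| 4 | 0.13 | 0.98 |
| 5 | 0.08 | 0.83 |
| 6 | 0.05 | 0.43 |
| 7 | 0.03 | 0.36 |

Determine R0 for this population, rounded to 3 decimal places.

1.328

lx·mx by age: 0, 0.5768, 0.3478, 0.1771, 0.1274, 0.0664, 0.0215, 0.0108
R0 = Σ lx·mx = 1.3278 → 1.328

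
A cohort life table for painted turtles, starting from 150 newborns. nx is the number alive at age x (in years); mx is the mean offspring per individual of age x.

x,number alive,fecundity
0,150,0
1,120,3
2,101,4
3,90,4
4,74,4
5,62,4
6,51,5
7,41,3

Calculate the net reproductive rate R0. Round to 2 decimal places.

13.64

lx = nx/n0 = nx/150: 1, 0.8, 0.67333…, 0.6, 0.49333…, 0.41333…, 0.34, 0.27333…
lx·mx by age: 0, 2.4, 2.693333…, 2.4, 1.973333…, 1.653333…, 1.7, 0.82…
R0 = Σ lx·mx = 13.64… → 13.64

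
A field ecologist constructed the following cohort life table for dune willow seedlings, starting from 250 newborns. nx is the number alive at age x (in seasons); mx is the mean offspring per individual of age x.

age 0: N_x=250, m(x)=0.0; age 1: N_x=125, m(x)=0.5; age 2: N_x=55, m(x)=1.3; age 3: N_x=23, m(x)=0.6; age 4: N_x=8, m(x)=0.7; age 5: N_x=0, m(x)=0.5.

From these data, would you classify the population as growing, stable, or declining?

lx = nx/n0 = nx/250: 1, 0.5, 0.22, 0.092, 0.032, 0
R0 = Σ lx·mx = 0 + 0.25 + 0.286 + 0.0552 + 0.0224 + 0 = 0.6136
R0 < 1, so the population is declining.

declining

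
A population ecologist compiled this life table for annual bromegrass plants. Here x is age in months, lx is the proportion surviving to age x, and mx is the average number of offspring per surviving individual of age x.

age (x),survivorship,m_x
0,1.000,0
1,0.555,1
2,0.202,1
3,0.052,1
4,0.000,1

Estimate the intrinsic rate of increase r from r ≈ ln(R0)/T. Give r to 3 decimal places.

-0.154

R0 = Σ lx·mx = 0 + 0.555 + 0.202 + 0.052 + 0 = 0.809
Σ x·lx·mx = 1.115; T = 1.115/0.809 = 1.37824…
r ≈ ln(R0)/T = ln(0.809)/1.37824… = -0.15379… → -0.154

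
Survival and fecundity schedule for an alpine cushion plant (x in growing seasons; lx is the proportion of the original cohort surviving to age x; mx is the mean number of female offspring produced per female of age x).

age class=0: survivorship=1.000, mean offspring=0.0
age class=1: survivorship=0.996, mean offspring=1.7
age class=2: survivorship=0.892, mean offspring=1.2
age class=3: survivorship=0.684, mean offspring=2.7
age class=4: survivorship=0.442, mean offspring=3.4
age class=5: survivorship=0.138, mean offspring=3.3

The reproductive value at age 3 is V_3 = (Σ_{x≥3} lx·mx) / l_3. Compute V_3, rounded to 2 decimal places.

lx·mx for x ≥ 3: 1.8468, 1.5028, 0.4554 → sum = 3.805
V_3 = 3.805 / l_3 = 3.805 / 0.684 = 5.562865… → 5.56

5.56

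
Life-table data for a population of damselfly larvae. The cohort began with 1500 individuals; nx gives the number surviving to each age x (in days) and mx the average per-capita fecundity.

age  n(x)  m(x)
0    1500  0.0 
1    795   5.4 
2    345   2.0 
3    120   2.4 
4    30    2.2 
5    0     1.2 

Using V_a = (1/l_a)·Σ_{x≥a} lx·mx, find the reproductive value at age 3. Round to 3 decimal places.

lx = nx/n0 = nx/1500: 1, 0.53, 0.23, 0.08, 0.02, 0
lx·mx for x ≥ 3: 0.192, 0.044, 0 → sum = 0.236
V_3 = 0.236 / l_3 = 0.236 / 0.08 = 2.95 → 2.950

2.950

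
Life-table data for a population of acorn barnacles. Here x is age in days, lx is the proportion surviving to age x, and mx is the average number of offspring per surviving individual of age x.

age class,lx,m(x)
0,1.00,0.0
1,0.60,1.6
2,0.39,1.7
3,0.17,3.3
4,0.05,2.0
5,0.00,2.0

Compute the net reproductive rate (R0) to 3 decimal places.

2.284

lx·mx by age: 0, 0.96, 0.663, 0.561, 0.1, 0
R0 = Σ lx·mx = 2.284 → 2.284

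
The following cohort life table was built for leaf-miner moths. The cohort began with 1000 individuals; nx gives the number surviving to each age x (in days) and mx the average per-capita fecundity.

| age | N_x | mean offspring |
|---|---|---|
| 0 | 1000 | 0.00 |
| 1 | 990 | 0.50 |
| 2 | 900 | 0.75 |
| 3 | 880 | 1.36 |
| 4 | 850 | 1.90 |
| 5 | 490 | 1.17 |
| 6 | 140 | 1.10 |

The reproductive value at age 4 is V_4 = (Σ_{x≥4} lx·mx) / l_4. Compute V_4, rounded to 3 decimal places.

lx = nx/n0 = nx/1000: 1, 0.99, 0.9, 0.88, 0.85, 0.49, 0.14
lx·mx for x ≥ 4: 1.615, 0.5733, 0.154 → sum = 2.3423
V_4 = 2.3423 / l_4 = 2.3423 / 0.85 = 2.755647… → 2.756

2.756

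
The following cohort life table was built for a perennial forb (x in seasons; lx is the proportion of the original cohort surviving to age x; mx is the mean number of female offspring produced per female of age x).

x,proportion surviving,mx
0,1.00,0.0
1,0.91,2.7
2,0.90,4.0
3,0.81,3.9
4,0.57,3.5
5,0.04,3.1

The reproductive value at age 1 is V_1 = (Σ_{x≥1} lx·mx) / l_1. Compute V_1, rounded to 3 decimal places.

lx·mx for x ≥ 1: 2.457, 3.6, 3.159, 1.995, 0.124 → sum = 11.335
V_1 = 11.335 / l_1 = 11.335 / 0.91 = 12.456044… → 12.456

12.456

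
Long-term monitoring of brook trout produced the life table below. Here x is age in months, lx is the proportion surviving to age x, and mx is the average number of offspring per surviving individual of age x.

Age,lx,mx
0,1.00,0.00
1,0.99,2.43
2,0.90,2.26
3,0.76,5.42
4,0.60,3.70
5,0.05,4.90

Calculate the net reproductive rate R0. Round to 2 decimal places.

11.02

lx·mx by age: 0, 2.4057, 2.034, 4.1192, 2.22, 0.245
R0 = Σ lx·mx = 11.0239 → 11.02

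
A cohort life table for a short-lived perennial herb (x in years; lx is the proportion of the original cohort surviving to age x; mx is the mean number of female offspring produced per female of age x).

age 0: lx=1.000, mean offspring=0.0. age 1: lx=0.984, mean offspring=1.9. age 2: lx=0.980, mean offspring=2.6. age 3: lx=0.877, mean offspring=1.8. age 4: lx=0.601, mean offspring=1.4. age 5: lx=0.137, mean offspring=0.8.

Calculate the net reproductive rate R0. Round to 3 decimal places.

6.947

lx·mx by age: 0, 1.8696, 2.548, 1.5786, 0.8414, 0.1096
R0 = Σ lx·mx = 6.9472 → 6.947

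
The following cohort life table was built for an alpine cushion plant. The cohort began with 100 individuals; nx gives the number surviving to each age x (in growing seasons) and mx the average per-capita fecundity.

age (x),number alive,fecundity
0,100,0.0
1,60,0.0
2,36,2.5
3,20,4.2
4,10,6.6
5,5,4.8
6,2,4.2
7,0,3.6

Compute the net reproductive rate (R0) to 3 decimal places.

2.724

lx = nx/n0 = nx/100: 1, 0.6, 0.36, 0.2, 0.1, 0.05, 0.02, 0
lx·mx by age: 0, 0, 0.9, 0.84, 0.66, 0.24, 0.084, 0
R0 = Σ lx·mx = 2.724 → 2.724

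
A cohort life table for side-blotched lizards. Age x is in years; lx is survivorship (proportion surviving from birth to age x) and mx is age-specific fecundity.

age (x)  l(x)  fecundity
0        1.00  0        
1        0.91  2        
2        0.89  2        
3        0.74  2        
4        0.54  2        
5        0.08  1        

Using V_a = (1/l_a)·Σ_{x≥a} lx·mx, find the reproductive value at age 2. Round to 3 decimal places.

4.966

lx·mx for x ≥ 2: 1.78, 1.48, 1.08, 0.08 → sum = 4.42
V_2 = 4.42 / l_2 = 4.42 / 0.89 = 4.966292… → 4.966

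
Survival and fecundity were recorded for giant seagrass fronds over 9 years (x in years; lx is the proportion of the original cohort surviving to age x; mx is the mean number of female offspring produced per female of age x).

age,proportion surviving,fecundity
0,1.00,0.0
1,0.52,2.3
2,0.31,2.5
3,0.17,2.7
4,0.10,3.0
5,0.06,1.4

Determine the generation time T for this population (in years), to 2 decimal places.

lx·mx: 0, 1.196, 0.775, 0.459, 0.3, 0.084 → R0 = 2.814
x·lx·mx: 0, 1.196, 1.55, 1.377, 1.2, 0.42 → Σ = 5.743
T = 5.743 / 2.814 = 2.040867… → 2.04

2.04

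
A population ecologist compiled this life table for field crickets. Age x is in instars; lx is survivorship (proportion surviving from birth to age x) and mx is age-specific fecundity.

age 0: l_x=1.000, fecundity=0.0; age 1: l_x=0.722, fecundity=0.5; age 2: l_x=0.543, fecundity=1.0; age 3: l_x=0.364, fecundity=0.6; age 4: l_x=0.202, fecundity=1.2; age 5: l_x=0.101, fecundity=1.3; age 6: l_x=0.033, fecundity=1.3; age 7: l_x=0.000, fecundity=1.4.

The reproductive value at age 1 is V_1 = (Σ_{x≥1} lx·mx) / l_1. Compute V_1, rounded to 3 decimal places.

2.132

lx·mx for x ≥ 1: 0.361, 0.543, 0.2184, 0.2424, 0.1313, 0.0429, 0 → sum = 1.539
V_1 = 1.539 / l_1 = 1.539 / 0.722 = 2.131579… → 2.132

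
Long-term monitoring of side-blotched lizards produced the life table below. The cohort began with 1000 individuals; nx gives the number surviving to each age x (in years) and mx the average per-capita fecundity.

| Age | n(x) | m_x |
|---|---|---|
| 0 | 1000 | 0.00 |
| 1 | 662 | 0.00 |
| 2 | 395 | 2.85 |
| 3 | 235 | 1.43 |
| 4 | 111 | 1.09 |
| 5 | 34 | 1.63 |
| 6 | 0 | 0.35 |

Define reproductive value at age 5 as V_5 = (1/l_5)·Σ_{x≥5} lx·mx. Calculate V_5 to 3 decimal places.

1.630

lx = nx/n0 = nx/1000: 1, 0.662, 0.395, 0.235, 0.111, 0.034, 0
lx·mx for x ≥ 5: 0.05542, 0 → sum = 0.05542
V_5 = 0.05542 / l_5 = 0.05542 / 0.034 = 1.63 → 1.630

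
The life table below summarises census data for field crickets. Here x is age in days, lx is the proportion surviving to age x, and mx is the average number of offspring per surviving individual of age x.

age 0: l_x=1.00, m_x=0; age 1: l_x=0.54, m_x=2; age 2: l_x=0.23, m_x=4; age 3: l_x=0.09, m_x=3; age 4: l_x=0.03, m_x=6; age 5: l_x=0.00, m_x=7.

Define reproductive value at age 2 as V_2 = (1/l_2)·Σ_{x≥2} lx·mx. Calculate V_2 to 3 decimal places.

5.957

lx·mx for x ≥ 2: 0.92, 0.27, 0.18, 0 → sum = 1.37
V_2 = 1.37 / l_2 = 1.37 / 0.23 = 5.956522… → 5.957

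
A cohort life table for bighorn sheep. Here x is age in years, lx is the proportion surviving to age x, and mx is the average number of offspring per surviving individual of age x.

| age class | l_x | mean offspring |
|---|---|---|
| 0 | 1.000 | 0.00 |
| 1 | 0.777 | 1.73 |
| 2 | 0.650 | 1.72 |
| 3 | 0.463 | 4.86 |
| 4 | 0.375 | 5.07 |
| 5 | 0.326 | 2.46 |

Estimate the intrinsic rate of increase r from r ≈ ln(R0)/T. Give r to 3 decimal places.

0.677

R0 = Σ lx·mx = 0 + 1.34421 + 1.118 + 2.25018 + 1.90125 + 0.80196 = 7.4156
Σ x·lx·mx = 21.94555; T = 21.94555/7.4156 = 2.95938…
r ≈ ln(R0)/T = ln(7.4156)/2.95938… = 0.67703… → 0.677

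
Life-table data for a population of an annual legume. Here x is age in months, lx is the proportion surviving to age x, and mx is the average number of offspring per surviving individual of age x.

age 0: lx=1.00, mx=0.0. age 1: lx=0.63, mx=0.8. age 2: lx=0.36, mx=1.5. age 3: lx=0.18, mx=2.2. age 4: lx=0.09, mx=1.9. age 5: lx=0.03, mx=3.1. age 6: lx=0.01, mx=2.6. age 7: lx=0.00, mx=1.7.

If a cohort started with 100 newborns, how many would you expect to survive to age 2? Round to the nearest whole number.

36

Expected survivors = N0 · l_2 = 100 × 0.36 = 36 → 36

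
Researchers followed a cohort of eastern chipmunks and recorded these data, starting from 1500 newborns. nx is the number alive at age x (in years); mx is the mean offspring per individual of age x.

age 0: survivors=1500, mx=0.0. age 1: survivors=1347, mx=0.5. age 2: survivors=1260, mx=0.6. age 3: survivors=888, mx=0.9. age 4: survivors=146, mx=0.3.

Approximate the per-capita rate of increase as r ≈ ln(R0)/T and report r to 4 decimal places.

0.1984

lx = nx/n0 = nx/1500: 1, 0.898, 0.84, 0.592, 0.09733…
R0 = Σ lx·mx = 0 + 0.449 + 0.504 + 0.5328 + 0.0292… = 1.515…
Σ x·lx·mx = 3.1722…; T = 3.1722…/1.515… = 2.09386…
r ≈ ln(R0)/T = ln(1.515…)/2.09386… = 0.198397… → 0.1984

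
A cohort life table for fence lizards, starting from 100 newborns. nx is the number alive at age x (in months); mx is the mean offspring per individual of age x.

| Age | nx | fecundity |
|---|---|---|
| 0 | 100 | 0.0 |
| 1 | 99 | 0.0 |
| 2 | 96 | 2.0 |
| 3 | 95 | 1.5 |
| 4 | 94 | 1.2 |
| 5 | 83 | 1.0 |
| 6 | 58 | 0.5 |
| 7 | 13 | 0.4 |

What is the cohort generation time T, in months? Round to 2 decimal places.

3.34

lx = nx/n0 = nx/100: 1, 0.99, 0.96, 0.95, 0.94, 0.83, 0.58, 0.13
lx·mx: 0, 0, 1.92, 1.425, 1.128, 0.83, 0.29, 0.052 → R0 = 5.645
x·lx·mx: 0, 0, 3.84, 4.275, 4.512, 4.15, 1.74, 0.364 → Σ = 18.881
T = 18.881 / 5.645 = 3.34473… → 3.34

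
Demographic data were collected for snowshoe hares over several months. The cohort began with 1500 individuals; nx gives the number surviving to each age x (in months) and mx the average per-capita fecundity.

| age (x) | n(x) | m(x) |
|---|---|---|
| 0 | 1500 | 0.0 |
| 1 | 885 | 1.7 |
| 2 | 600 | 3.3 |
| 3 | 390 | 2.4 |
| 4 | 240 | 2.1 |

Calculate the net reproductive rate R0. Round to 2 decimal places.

3.28

lx = nx/n0 = nx/1500: 1, 0.59, 0.4, 0.26, 0.16
lx·mx by age: 0, 1.003, 1.32, 0.624, 0.336
R0 = Σ lx·mx = 3.283 → 3.28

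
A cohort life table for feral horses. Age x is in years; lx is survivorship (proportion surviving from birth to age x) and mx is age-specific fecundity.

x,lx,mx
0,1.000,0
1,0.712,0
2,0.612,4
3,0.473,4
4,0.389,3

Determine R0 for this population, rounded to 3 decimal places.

lx·mx by age: 0, 0, 2.448, 1.892, 1.167
R0 = Σ lx·mx = 5.507 → 5.507

5.507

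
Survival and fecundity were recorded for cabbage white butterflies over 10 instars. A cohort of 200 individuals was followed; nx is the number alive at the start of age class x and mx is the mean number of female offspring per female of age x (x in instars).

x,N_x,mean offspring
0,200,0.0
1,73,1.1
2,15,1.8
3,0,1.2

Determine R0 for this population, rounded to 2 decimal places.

0.54

lx = nx/n0 = nx/200: 1, 0.365, 0.075, 0
lx·mx by age: 0, 0.4015, 0.135, 0
R0 = Σ lx·mx = 0.5365 → 0.54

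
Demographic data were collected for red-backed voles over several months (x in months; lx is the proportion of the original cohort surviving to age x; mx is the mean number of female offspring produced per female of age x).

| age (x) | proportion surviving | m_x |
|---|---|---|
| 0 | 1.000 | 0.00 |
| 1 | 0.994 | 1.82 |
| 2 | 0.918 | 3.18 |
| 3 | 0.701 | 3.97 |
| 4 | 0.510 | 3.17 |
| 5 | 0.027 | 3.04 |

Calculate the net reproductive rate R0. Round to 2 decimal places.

9.21

lx·mx by age: 0, 1.80908, 2.91924, 2.78297, 1.6167, 0.08208
R0 = Σ lx·mx = 9.21007 → 9.21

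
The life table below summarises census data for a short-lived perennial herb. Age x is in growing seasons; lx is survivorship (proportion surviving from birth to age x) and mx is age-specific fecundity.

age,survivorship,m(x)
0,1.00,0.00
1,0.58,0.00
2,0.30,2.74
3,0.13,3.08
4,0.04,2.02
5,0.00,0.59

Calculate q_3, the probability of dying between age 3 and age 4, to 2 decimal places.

q_3 = (l_3 − l_4) / l_3 = (0.13 − 0.04) / 0.13
     = 0.09 / 0.13 = 0.692308… → 0.69

0.69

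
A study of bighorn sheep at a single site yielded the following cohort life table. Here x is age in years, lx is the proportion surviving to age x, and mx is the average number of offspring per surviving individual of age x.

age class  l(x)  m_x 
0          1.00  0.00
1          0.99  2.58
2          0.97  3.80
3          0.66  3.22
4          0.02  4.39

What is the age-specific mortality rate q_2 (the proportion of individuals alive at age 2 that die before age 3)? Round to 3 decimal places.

0.320

q_2 = (l_2 − l_3) / l_2 = (0.97 − 0.66) / 0.97
     = 0.31 / 0.97 = 0.319588… → 0.320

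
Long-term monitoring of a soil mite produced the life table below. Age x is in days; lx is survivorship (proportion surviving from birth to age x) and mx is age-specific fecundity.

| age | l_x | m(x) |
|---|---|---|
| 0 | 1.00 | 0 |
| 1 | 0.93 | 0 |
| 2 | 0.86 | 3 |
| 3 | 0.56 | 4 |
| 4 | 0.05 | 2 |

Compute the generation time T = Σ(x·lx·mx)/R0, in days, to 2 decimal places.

lx·mx: 0, 0, 2.58, 2.24, 0.1 → R0 = 4.92
x·lx·mx: 0, 0, 5.16, 6.72, 0.4 → Σ = 12.28
T = 12.28 / 4.92 = 2.495935… → 2.50

2.50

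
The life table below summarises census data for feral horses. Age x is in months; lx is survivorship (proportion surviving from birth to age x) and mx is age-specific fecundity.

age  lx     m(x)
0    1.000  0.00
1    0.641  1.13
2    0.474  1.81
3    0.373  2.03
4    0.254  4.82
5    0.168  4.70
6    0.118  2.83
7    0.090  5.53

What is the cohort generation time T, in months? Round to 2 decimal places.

3.67

lx·mx: 0, 0.72433, 0.85794, 0.75719, 1.22428, 0.7896, 0.33394, 0.4977 → R0 = 5.18498
x·lx·mx: 0, 0.72433, 1.71588, 2.27157, 4.89712, 3.948, 2.00364, 3.4839 → Σ = 19.04444
T = 19.04444 / 5.18498 = 3.673002… → 3.67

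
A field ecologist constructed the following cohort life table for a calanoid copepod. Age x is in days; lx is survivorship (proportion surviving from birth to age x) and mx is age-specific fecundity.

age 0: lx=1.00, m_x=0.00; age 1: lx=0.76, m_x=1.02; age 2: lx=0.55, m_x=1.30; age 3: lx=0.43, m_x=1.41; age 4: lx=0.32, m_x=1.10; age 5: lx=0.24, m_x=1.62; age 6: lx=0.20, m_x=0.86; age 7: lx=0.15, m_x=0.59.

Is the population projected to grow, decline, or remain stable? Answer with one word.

R0 = Σ lx·mx = 0 + 0.7752 + 0.715 + 0.6063 + 0.352 + 0.3888 + 0.172 + 0.0885 = 3.0978
R0 > 1, so the population is growing.

growing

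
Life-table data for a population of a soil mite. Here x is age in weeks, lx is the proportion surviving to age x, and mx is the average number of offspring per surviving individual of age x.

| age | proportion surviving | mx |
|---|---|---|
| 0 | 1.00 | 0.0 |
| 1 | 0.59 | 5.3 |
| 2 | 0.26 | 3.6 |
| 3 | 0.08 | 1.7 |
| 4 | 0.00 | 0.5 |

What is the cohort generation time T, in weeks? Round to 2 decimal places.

1.29

lx·mx: 0, 3.127, 0.936, 0.136, 0 → R0 = 4.199
x·lx·mx: 0, 3.127, 1.872, 0.408, 0 → Σ = 5.407
T = 5.407 / 4.199 = 1.287688… → 1.29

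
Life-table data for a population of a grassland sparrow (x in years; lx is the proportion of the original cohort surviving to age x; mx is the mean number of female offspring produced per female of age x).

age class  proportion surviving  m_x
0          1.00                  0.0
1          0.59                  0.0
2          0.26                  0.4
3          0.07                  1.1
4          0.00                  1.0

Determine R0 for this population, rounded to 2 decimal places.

lx·mx by age: 0, 0, 0.104, 0.077, 0
R0 = Σ lx·mx = 0.181 → 0.18

0.18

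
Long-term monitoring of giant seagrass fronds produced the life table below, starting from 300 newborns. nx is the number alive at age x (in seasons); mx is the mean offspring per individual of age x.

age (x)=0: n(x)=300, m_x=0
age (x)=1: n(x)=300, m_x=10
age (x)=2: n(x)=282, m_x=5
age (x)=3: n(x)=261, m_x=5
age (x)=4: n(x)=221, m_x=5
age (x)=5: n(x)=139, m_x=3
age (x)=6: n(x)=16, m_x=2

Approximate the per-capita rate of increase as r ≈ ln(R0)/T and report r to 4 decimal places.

1.4101

lx = nx/n0 = nx/300: 1, 1, 0.94, 0.87, 0.73667…, 0.46333…, 0.05333…
R0 = Σ lx·mx = 0 + 10 + 4.7 + 4.35 + 3.68333… + 1.39… + 0.10667… = 24.23…
Σ x·lx·mx = 54.773333…; T = 54.773333…/24.23… = 2.26056…
r ≈ ln(R0)/T = ln(24.23…)/2.26056… = 1.41009… → 1.4101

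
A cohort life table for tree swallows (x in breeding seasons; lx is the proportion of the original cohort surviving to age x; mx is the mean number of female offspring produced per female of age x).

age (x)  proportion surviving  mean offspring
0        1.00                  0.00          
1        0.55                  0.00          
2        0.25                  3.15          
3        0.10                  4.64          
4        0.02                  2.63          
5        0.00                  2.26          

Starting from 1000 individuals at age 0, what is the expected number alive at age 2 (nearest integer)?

Expected survivors = N0 · l_2 = 1000 × 0.25 = 250 → 250

250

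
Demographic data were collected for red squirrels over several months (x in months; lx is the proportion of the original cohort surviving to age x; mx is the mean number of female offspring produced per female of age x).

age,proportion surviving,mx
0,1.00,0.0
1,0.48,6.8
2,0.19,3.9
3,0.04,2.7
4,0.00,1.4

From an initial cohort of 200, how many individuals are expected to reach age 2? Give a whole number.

38

Expected survivors = N0 · l_2 = 200 × 0.19 = 38 → 38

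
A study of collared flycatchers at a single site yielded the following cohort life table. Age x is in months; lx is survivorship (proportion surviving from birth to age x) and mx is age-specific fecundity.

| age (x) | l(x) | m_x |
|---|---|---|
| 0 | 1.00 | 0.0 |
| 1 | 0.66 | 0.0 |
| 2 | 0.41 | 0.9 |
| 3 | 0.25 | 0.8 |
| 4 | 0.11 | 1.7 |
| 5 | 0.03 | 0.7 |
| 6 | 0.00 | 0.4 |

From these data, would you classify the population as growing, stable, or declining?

R0 = Σ lx·mx = 0 + 0 + 0.369 + 0.2 + 0.187 + 0.021 + 0 = 0.777
R0 < 1, so the population is declining.

declining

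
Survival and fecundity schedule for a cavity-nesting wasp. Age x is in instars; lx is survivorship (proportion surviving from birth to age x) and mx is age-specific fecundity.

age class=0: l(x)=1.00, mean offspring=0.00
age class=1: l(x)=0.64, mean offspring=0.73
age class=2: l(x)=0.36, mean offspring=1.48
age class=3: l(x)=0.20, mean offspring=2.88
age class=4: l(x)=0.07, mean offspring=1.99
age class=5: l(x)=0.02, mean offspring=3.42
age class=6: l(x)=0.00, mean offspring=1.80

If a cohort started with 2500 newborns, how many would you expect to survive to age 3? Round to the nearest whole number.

500

Expected survivors = N0 · l_3 = 2500 × 0.20 = 500 → 500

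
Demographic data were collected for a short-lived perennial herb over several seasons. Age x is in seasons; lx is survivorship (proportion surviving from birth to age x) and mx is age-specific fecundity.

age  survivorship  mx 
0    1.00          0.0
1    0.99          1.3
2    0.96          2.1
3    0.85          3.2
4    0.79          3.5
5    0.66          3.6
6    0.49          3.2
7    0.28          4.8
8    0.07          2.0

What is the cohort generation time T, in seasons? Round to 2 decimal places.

3.96

lx·mx: 0, 1.287, 2.016, 2.72, 2.765, 2.376, 1.568, 1.344, 0.14 → R0 = 14.216
x·lx·mx: 0, 1.287, 4.032, 8.16, 11.06, 11.88, 9.408, 9.408, 1.12 → Σ = 56.355
T = 56.355 / 14.216 = 3.964195… → 3.96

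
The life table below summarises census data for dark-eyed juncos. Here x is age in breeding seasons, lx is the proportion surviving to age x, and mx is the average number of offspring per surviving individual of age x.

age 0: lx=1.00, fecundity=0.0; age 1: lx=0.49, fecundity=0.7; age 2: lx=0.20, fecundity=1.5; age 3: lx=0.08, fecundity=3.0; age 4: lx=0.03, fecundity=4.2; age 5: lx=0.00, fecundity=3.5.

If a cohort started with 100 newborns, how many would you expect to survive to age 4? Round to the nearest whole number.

Expected survivors = N0 · l_4 = 100 × 0.03 = 3 → 3

3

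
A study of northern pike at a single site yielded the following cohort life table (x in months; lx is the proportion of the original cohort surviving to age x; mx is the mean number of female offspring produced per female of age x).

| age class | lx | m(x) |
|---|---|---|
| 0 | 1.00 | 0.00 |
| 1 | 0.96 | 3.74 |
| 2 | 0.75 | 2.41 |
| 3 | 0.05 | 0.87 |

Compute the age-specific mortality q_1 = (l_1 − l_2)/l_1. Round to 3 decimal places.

0.219

q_1 = (l_1 − l_2) / l_1 = (0.96 − 0.75) / 0.96
     = 0.21 / 0.96 = 0.21875 → 0.219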